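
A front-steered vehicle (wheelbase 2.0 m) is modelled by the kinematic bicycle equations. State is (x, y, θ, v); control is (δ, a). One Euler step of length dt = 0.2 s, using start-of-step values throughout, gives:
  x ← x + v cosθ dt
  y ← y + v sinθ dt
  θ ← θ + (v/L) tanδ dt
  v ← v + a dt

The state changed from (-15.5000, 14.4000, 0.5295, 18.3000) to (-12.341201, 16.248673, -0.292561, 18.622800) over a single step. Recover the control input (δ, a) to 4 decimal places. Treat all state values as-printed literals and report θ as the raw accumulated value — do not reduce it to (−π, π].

a = (v'−v)/dt = (0.322800)/0.2 = 1.6140
Δθ = θ'−θ = -0.822061;  (v·dt/L) = 18.3000·0.2/2.0 = 1.830000
tan δ = Δθ·L/(v·dt) = -0.449214  →  δ = -0.4222

δ = -0.4222, a = 1.6140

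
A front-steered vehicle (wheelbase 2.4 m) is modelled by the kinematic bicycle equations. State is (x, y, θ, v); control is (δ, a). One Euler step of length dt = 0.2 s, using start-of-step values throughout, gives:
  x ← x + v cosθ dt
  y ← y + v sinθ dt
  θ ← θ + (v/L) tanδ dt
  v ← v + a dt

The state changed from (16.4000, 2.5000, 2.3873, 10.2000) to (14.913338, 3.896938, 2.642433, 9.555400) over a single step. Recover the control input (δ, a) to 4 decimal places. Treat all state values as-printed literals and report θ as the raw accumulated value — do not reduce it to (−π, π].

δ = 0.2916, a = -3.2230

a = (v'−v)/dt = (-0.644600)/0.2 = -3.2230
Δθ = θ'−θ = 0.255133;  (v·dt/L) = 10.2000·0.2/2.4 = 0.850000
tan δ = Δθ·L/(v·dt) = 0.300156  →  δ = 0.2916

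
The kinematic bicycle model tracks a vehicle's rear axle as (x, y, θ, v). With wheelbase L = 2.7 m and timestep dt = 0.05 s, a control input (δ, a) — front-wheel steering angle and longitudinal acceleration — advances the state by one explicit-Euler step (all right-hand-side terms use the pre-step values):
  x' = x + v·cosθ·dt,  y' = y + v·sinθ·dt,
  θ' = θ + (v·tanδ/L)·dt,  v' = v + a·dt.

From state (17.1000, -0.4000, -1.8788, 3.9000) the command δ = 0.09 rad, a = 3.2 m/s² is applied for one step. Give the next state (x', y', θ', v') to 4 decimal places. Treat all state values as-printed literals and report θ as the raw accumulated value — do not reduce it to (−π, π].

(17.0409, -0.5858, -1.8723, 4.0600)

x' = 17.1000 + 3.9000·cos(-1.8788)·0.05 = 17.0409
y' = -0.4000 + 3.9000·sin(-1.8788)·0.05 = -0.5858
θ' = -1.8788 + (3.9000/2.7)·tan(0.09)·0.05 = -1.8723
v' = 3.9000 + 3.2000·0.05 = 4.0600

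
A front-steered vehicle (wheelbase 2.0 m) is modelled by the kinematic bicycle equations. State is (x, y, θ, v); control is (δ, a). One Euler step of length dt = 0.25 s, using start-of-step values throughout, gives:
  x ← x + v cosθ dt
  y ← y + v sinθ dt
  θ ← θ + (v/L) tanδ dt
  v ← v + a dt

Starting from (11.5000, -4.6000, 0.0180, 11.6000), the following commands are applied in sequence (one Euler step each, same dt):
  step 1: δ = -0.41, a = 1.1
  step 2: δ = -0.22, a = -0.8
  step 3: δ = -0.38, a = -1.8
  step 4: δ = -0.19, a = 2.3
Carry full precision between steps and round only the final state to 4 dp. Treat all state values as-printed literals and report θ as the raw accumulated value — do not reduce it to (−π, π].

after step 1 (δ=-0.41, a=1.1): (14.399530, -4.547803, -0.612215, 11.875000)
after step 2 (δ=-0.22, a=-0.8): (16.829087, -6.253889, -0.944150, 11.675000)
after step 3 (δ=-0.38, a=-1.8): (18.540733, -8.618074, -1.527043, 11.225000)
after step 4 (δ=-0.19, a=2.3): (18.663476, -11.421638, -1.796892, 11.800000)

(18.6635, -11.4216, -1.7969, 11.8000)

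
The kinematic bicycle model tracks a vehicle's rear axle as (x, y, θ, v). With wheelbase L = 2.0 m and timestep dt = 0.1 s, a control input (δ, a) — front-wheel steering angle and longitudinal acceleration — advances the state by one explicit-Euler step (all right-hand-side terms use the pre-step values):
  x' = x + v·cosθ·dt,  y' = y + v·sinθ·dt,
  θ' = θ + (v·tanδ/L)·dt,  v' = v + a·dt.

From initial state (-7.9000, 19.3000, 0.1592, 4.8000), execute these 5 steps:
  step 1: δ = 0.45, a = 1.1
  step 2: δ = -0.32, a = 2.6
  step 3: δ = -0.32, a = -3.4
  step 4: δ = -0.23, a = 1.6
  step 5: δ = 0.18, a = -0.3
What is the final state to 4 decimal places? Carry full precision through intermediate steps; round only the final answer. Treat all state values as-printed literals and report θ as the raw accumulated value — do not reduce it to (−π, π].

after step 1 (δ=0.45, a=1.1): (-7.426070, 19.376094, 0.275133, 4.910000)
after step 2 (δ=-0.32, a=2.6): (-6.953537, 19.509486, 0.193777, 5.170000)
after step 3 (δ=-0.32, a=-3.4): (-6.446213, 19.609043, 0.108113, 4.830000)
after step 4 (δ=-0.23, a=1.6): (-5.966033, 19.661160, 0.051567, 4.990000)
after step 5 (δ=0.18, a=-0.3): (-5.467696, 19.686881, 0.096969, 4.960000)

(-5.4677, 19.6869, 0.0970, 4.9600)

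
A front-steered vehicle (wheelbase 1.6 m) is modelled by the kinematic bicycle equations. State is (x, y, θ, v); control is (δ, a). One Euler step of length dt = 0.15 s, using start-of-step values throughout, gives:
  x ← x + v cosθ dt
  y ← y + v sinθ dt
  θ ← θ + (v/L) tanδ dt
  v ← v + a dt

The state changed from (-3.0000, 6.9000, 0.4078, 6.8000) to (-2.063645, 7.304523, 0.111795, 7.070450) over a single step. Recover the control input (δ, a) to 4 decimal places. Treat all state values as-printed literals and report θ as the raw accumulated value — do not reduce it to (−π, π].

a = (v'−v)/dt = (0.270450)/0.15 = 1.8030
Δθ = θ'−θ = -0.296005;  (v·dt/L) = 6.8000·0.15/1.6 = 0.637500
tan δ = Δθ·L/(v·dt) = -0.464322  →  δ = -0.4347

δ = -0.4347, a = 1.8030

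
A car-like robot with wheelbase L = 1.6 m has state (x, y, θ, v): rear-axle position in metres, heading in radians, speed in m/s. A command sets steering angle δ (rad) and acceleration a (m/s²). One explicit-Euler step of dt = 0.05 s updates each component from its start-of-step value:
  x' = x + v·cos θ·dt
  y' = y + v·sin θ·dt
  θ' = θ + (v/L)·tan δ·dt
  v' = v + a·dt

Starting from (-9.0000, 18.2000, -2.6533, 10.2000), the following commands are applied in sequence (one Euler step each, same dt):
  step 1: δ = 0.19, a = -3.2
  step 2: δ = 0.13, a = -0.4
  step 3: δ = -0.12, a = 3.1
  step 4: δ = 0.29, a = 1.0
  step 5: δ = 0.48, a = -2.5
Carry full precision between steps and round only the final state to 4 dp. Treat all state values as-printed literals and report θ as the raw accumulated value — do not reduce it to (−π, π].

after step 1 (δ=0.19, a=-3.2): (-9.450399, 17.960749, -2.591998, 10.040000)
after step 2 (δ=0.13, a=-0.4): (-9.878473, 17.698534, -2.550979, 10.020000)
after step 3 (δ=-0.12, a=3.1): (-10.294603, 17.419542, -2.588736, 10.175000)
after step 4 (δ=0.29, a=1.0): (-10.727563, 17.152387, -2.493850, 10.225000)
after step 5 (δ=0.48, a=-2.5): (-11.135258, 16.843904, -2.327498, 10.100000)

(-11.1353, 16.8439, -2.3275, 10.1000)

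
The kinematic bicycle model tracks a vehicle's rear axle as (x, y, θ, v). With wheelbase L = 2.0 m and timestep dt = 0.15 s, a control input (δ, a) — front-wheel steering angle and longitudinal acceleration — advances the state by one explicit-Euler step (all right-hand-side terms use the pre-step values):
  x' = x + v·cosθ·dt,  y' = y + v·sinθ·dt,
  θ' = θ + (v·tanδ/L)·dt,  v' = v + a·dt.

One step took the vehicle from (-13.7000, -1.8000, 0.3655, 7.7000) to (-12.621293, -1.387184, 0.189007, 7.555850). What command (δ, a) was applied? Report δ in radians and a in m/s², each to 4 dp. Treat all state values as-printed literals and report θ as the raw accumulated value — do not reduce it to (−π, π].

a = (v'−v)/dt = (-0.144150)/0.15 = -0.9610
Δθ = θ'−θ = -0.176493;  (v·dt/L) = 7.7000·0.15/2.0 = 0.577500
tan δ = Δθ·L/(v·dt) = -0.305616  →  δ = -0.2966

δ = -0.2966, a = -0.9610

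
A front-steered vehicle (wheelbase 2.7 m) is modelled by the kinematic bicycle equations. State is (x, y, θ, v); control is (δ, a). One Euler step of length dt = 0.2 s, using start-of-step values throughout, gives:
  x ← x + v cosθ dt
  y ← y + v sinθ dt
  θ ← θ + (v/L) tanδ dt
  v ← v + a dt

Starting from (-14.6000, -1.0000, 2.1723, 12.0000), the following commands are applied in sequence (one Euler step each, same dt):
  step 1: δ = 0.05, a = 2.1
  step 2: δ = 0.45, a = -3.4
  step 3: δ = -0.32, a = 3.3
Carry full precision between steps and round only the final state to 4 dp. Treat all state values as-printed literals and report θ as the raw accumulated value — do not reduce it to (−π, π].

(-19.5357, 4.0473, 2.3730, 12.4000)

after step 1 (δ=0.05, a=2.1): (-15.958119, 0.978766, 2.216782, 12.420000)
after step 2 (δ=0.45, a=-3.4): (-17.453451, 2.962257, 2.661192, 11.740000)
after step 3 (δ=-0.32, a=3.3): (-19.535680, 4.047349, 2.373006, 12.400000)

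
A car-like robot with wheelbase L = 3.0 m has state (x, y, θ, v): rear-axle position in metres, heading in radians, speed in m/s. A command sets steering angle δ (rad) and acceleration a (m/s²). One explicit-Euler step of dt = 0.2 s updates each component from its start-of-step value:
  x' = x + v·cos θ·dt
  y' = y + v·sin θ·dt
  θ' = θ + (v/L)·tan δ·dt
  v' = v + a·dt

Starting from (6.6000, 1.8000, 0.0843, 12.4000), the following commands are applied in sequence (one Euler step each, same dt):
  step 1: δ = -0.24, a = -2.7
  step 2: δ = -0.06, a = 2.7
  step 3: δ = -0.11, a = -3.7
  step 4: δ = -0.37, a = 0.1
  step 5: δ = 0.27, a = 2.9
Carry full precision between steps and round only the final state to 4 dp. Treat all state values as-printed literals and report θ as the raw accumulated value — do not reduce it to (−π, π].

(18.1096, -0.5088, -0.3428, 12.2600)

after step 1 (δ=-0.24, a=-2.7): (9.071193, 2.008816, -0.117999, 11.860000)
after step 2 (δ=-0.06, a=2.7): (11.426699, 1.729572, -0.165496, 12.400000)
after step 3 (δ=-0.11, a=-3.7): (13.872814, 1.321012, -0.256798, 11.660000)
after step 4 (δ=-0.37, a=0.1): (16.128343, 0.728719, -0.558297, 11.680000)
after step 5 (δ=0.27, a=2.9): (18.109642, -0.508759, -0.342795, 12.260000)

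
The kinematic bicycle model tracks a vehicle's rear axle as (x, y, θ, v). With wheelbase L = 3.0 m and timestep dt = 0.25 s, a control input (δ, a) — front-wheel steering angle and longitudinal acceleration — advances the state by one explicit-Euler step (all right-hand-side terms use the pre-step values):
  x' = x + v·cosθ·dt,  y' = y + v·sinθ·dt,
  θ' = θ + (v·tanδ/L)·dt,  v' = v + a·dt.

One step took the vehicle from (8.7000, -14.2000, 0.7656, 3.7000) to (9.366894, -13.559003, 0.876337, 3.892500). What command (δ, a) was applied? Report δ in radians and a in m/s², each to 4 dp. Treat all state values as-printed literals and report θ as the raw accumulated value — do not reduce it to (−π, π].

a = (v'−v)/dt = (0.192500)/0.25 = 0.7700
Δθ = θ'−θ = 0.110737;  (v·dt/L) = 3.7000·0.25/3.0 = 0.308333
tan δ = Δθ·L/(v·dt) = 0.359147  →  δ = 0.3448

δ = 0.3448, a = 0.7700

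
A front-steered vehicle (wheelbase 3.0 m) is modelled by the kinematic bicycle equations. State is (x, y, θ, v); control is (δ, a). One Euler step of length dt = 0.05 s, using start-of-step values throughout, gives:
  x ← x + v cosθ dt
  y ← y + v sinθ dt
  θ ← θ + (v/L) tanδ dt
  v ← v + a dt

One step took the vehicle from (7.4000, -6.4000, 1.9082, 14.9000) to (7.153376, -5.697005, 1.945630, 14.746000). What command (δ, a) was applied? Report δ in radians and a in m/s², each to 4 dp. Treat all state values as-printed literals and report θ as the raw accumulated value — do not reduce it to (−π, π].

a = (v'−v)/dt = (-0.154000)/0.05 = -3.0800
Δθ = θ'−θ = 0.037430;  (v·dt/L) = 14.9000·0.05/3.0 = 0.248333
tan δ = Δθ·L/(v·dt) = 0.150725  →  δ = 0.1496

δ = 0.1496, a = -3.0800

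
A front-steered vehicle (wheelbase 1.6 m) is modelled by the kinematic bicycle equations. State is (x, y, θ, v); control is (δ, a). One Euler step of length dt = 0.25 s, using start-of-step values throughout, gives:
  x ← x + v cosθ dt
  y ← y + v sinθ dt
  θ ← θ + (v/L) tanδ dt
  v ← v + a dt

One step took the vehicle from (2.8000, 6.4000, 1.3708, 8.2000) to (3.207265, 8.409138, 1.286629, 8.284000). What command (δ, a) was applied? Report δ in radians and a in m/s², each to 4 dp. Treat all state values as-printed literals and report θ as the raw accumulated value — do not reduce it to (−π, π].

a = (v'−v)/dt = (0.084000)/0.25 = 0.3360
Δθ = θ'−θ = -0.084171;  (v·dt/L) = 8.2000·0.25/1.6 = 1.281250
tan δ = Δθ·L/(v·dt) = -0.065694  →  δ = -0.0656

δ = -0.0656, a = 0.3360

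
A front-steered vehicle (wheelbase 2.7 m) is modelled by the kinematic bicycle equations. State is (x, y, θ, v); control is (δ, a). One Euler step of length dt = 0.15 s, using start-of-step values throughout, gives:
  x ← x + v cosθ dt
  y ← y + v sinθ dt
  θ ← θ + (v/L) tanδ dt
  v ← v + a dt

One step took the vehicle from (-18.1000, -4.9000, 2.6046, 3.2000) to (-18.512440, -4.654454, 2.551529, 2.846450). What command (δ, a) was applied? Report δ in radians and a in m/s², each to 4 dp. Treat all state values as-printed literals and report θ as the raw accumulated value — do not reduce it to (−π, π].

a = (v'−v)/dt = (-0.353550)/0.15 = -2.3570
Δθ = θ'−θ = -0.053071;  (v·dt/L) = 3.2000·0.15/2.7 = 0.177778
tan δ = Δθ·L/(v·dt) = -0.298524  →  δ = -0.2901

δ = -0.2901, a = -2.3570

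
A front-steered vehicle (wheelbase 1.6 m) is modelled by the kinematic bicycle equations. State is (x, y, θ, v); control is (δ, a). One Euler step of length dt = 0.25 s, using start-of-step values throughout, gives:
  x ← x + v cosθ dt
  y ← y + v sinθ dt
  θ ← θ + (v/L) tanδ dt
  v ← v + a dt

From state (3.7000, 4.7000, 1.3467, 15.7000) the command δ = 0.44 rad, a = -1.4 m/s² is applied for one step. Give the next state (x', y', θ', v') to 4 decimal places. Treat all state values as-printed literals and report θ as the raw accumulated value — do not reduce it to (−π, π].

(4.5722, 8.5269, 2.5016, 15.3500)

x' = 3.7000 + 15.7000·cos(1.3467)·0.25 = 4.5722
y' = 4.7000 + 15.7000·sin(1.3467)·0.25 = 8.5269
θ' = 1.3467 + (15.7000/1.6)·tan(0.44)·0.25 = 2.5016
v' = 15.7000 − 1.4000·0.25 = 15.3500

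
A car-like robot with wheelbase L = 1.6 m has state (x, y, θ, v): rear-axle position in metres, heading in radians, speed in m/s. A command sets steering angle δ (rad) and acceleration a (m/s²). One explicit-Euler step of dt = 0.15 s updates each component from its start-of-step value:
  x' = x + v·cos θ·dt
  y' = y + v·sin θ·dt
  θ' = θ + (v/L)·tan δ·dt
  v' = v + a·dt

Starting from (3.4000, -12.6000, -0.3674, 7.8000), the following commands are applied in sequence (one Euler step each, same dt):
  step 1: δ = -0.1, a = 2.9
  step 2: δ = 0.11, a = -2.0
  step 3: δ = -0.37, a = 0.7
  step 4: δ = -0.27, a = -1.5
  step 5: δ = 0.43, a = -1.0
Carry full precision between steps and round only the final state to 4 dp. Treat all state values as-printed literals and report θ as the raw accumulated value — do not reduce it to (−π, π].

after step 1 (δ=-0.1, a=2.9): (4.491919, -13.020252, -0.440770, 8.235000)
after step 2 (δ=0.11, a=-2.0): (5.609109, -13.547254, -0.355502, 7.935000)
after step 3 (δ=-0.37, a=0.7): (6.724934, -13.961534, -0.644036, 8.040000)
after step 4 (δ=-0.27, a=-1.5): (7.689347, -14.685650, -0.852642, 7.815000)
after step 5 (δ=0.43, a=-1.0): (8.460683, -15.568380, -0.516631, 7.665000)

(8.4607, -15.5684, -0.5166, 7.6650)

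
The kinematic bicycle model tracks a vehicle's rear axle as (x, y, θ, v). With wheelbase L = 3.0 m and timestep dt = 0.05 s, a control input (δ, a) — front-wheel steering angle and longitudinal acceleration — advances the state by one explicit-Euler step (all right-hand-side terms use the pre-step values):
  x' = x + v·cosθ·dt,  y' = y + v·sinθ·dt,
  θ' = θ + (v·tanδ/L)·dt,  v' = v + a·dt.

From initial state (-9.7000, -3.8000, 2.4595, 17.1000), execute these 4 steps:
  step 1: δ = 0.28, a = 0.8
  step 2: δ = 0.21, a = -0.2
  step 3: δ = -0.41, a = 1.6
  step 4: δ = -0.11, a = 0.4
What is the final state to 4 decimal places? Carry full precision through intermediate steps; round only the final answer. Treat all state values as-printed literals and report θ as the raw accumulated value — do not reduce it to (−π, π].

(-12.4839, -1.8073, 2.4466, 17.2300)

after step 1 (δ=0.28, a=0.8): (-10.363698, -3.260992, 2.541453, 17.140000)
after step 2 (δ=0.21, a=-0.2): (-11.070943, -2.776995, 2.602341, 17.130000)
after step 3 (δ=-0.41, a=1.6): (-11.805900, -2.337187, 2.478253, 17.210000)
after step 4 (δ=-0.11, a=0.4): (-12.483923, -1.807333, 2.446574, 17.230000)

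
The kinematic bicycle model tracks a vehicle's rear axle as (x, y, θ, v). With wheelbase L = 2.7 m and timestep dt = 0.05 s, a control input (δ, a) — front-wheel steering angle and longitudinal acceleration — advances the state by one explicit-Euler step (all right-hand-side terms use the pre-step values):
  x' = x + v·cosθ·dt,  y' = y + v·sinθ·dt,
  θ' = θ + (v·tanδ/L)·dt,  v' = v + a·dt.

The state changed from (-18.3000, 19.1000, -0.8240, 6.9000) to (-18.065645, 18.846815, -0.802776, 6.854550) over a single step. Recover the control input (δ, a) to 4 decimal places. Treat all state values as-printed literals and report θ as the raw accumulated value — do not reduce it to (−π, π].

a = (v'−v)/dt = (-0.045450)/0.05 = -0.9090
Δθ = θ'−θ = 0.021224;  (v·dt/L) = 6.9000·0.05/2.7 = 0.127778
tan δ = Δθ·L/(v·dt) = 0.166101  →  δ = 0.1646

δ = 0.1646, a = -0.9090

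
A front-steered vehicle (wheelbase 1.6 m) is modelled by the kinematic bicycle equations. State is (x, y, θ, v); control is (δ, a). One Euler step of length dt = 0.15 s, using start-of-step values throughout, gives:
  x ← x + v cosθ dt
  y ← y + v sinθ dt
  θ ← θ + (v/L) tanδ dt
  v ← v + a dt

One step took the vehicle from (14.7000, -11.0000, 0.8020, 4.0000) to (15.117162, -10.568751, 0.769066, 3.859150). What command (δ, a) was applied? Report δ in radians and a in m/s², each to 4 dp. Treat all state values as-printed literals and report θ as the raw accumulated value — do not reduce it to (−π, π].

a = (v'−v)/dt = (-0.140850)/0.15 = -0.9390
Δθ = θ'−θ = -0.032934;  (v·dt/L) = 4.0000·0.15/1.6 = 0.375000
tan δ = Δθ·L/(v·dt) = -0.087824  →  δ = -0.0876

δ = -0.0876, a = -0.9390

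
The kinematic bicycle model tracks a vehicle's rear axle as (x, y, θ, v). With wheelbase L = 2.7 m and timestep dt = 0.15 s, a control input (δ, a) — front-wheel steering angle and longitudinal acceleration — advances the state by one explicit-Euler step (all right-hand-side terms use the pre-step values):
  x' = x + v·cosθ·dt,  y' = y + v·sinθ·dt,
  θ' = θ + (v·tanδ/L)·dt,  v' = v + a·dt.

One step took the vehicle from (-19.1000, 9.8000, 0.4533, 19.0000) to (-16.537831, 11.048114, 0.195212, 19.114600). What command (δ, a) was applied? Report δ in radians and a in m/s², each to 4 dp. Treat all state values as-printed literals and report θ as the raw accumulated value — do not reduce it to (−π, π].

δ = -0.2398, a = 0.7640

a = (v'−v)/dt = (0.114600)/0.15 = 0.7640
Δθ = θ'−θ = -0.258088;  (v·dt/L) = 19.0000·0.15/2.7 = 1.055556
tan δ = Δθ·L/(v·dt) = -0.244504  →  δ = -0.2398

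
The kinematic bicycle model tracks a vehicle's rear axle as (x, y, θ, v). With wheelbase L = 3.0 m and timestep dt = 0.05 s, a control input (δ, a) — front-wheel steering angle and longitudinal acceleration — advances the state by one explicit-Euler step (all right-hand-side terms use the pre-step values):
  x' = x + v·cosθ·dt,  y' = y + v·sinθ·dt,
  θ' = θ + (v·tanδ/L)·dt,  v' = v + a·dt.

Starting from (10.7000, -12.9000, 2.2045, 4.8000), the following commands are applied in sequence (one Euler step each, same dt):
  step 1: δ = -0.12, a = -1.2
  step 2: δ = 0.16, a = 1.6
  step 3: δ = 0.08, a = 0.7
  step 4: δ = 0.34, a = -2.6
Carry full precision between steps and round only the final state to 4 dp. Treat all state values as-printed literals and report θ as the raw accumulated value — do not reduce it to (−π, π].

after step 1 (δ=-0.12, a=-1.2): (10.557888, -12.706598, 2.194854, 4.740000)
after step 2 (δ=0.16, a=1.6): (10.419401, -12.514270, 2.207603, 4.820000)
after step 3 (δ=0.08, a=0.7): (10.276095, -12.320506, 2.214043, 4.855000)
after step 4 (δ=0.34, a=-2.6): (10.130495, -12.126269, 2.242666, 4.725000)

(10.1305, -12.1263, 2.2427, 4.7250)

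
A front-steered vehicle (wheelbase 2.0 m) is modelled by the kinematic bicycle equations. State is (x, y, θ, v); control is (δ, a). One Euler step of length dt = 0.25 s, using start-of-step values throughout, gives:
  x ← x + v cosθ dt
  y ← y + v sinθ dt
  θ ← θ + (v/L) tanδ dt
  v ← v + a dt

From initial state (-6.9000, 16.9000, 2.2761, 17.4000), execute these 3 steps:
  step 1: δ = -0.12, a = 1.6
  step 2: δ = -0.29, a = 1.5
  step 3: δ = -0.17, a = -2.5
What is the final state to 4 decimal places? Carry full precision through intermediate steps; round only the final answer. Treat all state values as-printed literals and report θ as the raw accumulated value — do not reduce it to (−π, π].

(-10.6319, 28.6658, 0.9599, 17.5500)

after step 1 (δ=-0.12, a=1.6): (-9.719953, 20.212154, 2.013840, 17.800000)
after step 2 (δ=-0.29, a=1.5): (-11.627629, 24.232511, 1.349871, 18.175000)
after step 3 (δ=-0.17, a=-2.5): (-10.631948, 28.665826, 0.959889, 17.550000)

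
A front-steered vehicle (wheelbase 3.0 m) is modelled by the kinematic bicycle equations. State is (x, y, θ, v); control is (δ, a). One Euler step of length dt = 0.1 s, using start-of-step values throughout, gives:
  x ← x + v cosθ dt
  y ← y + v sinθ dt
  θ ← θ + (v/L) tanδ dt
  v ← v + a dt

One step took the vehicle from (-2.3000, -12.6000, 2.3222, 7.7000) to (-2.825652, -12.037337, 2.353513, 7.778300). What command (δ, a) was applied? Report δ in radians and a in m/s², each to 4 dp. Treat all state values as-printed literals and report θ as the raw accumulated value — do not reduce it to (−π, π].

δ = 0.1214, a = 0.7830

a = (v'−v)/dt = (0.078300)/0.1 = 0.7830
Δθ = θ'−θ = 0.031313;  (v·dt/L) = 7.7000·0.1/3.0 = 0.256667
tan δ = Δθ·L/(v·dt) = 0.121999  →  δ = 0.1214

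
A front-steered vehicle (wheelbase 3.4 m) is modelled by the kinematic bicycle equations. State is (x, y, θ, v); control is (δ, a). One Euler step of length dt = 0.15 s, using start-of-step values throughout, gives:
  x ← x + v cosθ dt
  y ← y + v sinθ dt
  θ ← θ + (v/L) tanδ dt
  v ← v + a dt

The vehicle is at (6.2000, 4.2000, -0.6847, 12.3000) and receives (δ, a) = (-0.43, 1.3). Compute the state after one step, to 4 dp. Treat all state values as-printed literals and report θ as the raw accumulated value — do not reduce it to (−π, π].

(7.6292, 3.0331, -0.9336, 12.4950)

x' = 6.2000 + 12.3000·cos(-0.6847)·0.15 = 7.6292
y' = 4.2000 + 12.3000·sin(-0.6847)·0.15 = 3.0331
θ' = -0.6847 + (12.3000/3.4)·tan(-0.43)·0.15 = -0.9336
v' = 12.3000 + 1.3000·0.15 = 12.4950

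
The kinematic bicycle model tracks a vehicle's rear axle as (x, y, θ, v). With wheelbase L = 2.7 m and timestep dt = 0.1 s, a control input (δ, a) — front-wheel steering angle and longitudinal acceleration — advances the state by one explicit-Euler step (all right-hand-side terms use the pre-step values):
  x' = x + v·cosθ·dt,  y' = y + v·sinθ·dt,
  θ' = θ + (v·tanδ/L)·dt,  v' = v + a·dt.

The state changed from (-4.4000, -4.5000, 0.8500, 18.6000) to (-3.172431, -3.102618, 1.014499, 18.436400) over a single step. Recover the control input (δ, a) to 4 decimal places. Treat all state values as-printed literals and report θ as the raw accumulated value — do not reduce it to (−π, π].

δ = 0.2344, a = -1.6360

a = (v'−v)/dt = (-0.163600)/0.1 = -1.6360
Δθ = θ'−θ = 0.164499;  (v·dt/L) = 18.6000·0.1/2.7 = 0.688889
tan δ = Δθ·L/(v·dt) = 0.238789  →  δ = 0.2344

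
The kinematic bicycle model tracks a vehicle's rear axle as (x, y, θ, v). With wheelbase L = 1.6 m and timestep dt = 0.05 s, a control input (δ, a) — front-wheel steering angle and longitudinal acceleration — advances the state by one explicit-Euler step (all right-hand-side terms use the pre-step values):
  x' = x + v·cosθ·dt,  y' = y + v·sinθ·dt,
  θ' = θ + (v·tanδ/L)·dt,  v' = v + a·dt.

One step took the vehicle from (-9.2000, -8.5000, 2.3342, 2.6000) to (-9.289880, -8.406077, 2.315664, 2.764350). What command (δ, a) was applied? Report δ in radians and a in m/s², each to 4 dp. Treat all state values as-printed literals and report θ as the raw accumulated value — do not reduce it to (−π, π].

a = (v'−v)/dt = (0.164350)/0.05 = 3.2870
Δθ = θ'−θ = -0.018536;  (v·dt/L) = 2.6000·0.05/1.6 = 0.081250
tan δ = Δθ·L/(v·dt) = -0.228135  →  δ = -0.2243

δ = -0.2243, a = 3.2870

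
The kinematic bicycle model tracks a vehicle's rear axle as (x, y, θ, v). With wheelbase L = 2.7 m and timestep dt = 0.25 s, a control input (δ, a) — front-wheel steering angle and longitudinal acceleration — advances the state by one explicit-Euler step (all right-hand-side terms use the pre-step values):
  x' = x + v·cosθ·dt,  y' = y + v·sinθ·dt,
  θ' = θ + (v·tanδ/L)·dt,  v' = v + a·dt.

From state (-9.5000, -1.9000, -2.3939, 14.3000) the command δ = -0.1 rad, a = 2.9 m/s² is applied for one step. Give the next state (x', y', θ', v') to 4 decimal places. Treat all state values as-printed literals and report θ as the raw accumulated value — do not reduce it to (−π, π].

(-12.1214, -4.3308, -2.5268, 15.0250)

x' = -9.5000 + 14.3000·cos(-2.3939)·0.25 = -12.1214
y' = -1.9000 + 14.3000·sin(-2.3939)·0.25 = -4.3308
θ' = -2.3939 + (14.3000/2.7)·tan(-0.1)·0.25 = -2.5268
v' = 14.3000 + 2.9000·0.25 = 15.0250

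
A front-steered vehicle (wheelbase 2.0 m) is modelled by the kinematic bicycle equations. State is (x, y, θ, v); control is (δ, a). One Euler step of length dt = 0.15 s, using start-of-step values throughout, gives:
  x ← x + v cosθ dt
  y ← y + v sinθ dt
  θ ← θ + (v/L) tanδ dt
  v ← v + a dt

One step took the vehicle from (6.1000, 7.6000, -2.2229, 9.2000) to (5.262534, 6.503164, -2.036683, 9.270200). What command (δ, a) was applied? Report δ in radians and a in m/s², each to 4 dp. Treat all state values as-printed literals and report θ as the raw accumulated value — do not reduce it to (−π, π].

δ = 0.2636, a = 0.4680

a = (v'−v)/dt = (0.070200)/0.15 = 0.4680
Δθ = θ'−θ = 0.186217;  (v·dt/L) = 9.2000·0.15/2.0 = 0.690000
tan δ = Δθ·L/(v·dt) = 0.269880  →  δ = 0.2636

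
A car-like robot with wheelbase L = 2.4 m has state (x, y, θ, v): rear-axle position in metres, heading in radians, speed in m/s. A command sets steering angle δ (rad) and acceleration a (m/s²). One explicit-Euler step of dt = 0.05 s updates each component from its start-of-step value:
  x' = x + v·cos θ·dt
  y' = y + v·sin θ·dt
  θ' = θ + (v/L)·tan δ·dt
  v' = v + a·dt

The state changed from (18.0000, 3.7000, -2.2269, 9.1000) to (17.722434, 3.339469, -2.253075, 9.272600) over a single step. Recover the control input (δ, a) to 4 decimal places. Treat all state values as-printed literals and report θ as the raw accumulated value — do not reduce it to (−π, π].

δ = -0.1372, a = 3.4520

a = (v'−v)/dt = (0.172600)/0.05 = 3.4520
Δθ = θ'−θ = -0.026175;  (v·dt/L) = 9.1000·0.05/2.4 = 0.189583
tan δ = Δθ·L/(v·dt) = -0.138066  →  δ = -0.1372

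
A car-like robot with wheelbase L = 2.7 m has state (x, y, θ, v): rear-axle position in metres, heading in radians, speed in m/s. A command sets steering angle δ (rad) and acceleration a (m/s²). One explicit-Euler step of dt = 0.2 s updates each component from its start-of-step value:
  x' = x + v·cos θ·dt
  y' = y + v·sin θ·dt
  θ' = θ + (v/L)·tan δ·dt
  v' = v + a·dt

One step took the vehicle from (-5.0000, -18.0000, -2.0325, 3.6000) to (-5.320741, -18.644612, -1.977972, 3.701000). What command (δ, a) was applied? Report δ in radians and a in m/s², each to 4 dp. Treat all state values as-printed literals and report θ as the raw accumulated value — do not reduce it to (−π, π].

a = (v'−v)/dt = (0.101000)/0.2 = 0.5050
Δθ = θ'−θ = 0.054528;  (v·dt/L) = 3.6000·0.2/2.7 = 0.266667
tan δ = Δθ·L/(v·dt) = 0.204480  →  δ = 0.2017

δ = 0.2017, a = 0.5050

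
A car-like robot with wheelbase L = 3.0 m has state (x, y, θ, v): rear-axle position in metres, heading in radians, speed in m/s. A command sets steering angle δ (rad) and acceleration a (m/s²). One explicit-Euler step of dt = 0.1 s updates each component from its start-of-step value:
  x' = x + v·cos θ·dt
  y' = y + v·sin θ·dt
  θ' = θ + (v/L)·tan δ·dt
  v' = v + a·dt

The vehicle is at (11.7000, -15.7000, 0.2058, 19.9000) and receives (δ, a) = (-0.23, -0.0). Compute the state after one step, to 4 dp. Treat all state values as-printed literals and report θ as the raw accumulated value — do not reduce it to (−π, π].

(13.6480, -15.2933, 0.0505, 19.9000)

x' = 11.7000 + 19.9000·cos(0.2058)·0.1 = 13.6480
y' = -15.7000 + 19.9000·sin(0.2058)·0.1 = -15.2933
θ' = 0.2058 + (19.9000/3.0)·tan(-0.23)·0.1 = 0.0505
v' = 19.9000 + 0.0000·0.1 = 19.9000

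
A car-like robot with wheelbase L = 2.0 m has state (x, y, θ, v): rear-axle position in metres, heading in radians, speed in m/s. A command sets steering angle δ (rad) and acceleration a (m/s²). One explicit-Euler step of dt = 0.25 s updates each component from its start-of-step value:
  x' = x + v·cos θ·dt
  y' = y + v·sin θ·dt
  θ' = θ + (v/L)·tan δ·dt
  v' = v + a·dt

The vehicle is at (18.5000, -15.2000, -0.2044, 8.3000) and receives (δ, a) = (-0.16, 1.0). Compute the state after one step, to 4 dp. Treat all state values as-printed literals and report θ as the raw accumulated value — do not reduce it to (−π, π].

x' = 18.5000 + 8.3000·cos(-0.2044)·0.25 = 20.5318
y' = -15.2000 + 8.3000·sin(-0.2044)·0.25 = -15.6212
θ' = -0.2044 + (8.3000/2.0)·tan(-0.16)·0.25 = -0.3718
v' = 8.3000 + 1.0000·0.25 = 8.5500

(20.5318, -15.6212, -0.3718, 8.5500)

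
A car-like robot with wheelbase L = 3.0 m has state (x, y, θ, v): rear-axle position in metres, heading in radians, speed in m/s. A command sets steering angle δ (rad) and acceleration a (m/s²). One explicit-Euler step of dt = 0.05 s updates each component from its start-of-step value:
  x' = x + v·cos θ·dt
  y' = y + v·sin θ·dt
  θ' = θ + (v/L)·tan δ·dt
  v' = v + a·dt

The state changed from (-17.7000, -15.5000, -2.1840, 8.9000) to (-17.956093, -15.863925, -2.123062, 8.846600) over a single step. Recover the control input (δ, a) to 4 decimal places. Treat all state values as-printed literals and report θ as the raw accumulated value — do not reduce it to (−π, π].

a = (v'−v)/dt = (-0.053400)/0.05 = -1.0680
Δθ = θ'−θ = 0.060938;  (v·dt/L) = 8.9000·0.05/3.0 = 0.148333
tan δ = Δθ·L/(v·dt) = 0.410818  →  δ = 0.3898

δ = 0.3898, a = -1.0680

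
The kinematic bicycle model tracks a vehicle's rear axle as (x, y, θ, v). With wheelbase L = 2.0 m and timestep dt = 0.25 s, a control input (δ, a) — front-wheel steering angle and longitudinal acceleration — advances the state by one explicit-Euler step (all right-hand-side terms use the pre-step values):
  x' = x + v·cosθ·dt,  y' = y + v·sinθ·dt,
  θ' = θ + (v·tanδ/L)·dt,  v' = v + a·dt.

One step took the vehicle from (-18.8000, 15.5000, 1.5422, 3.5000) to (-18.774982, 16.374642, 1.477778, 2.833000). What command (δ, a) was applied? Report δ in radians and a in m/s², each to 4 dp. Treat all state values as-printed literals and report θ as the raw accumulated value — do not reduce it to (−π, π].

a = (v'−v)/dt = (-0.667000)/0.25 = -2.6680
Δθ = θ'−θ = -0.064422;  (v·dt/L) = 3.5000·0.25/2.0 = 0.437500
tan δ = Δθ·L/(v·dt) = -0.147250  →  δ = -0.1462

δ = -0.1462, a = -2.6680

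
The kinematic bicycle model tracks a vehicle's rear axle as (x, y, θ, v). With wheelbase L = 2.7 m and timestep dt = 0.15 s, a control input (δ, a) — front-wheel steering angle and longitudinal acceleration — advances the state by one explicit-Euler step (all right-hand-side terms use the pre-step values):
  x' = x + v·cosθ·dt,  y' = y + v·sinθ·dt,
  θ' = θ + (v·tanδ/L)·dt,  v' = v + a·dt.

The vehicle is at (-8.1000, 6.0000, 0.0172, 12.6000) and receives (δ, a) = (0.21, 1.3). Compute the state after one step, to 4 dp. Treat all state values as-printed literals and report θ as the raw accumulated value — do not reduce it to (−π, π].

x' = -8.1000 + 12.6000·cos(0.0172)·0.15 = -6.2103
y' = 6.0000 + 12.6000·sin(0.0172)·0.15 = 6.0325
θ' = 0.0172 + (12.6000/2.7)·tan(0.21)·0.15 = 0.1664
v' = 12.6000 + 1.3000·0.15 = 12.7950

(-6.2103, 6.0325, 0.1664, 12.7950)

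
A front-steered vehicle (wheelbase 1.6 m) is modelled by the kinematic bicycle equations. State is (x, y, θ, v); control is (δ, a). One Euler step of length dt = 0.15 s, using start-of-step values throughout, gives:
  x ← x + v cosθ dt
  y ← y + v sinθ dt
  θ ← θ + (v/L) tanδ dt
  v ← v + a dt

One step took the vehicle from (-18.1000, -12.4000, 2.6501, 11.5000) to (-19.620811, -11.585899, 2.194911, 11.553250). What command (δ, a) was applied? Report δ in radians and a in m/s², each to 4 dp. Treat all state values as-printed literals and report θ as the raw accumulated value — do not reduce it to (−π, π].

δ = -0.3995, a = 0.3550

a = (v'−v)/dt = (0.053250)/0.15 = 0.3550
Δθ = θ'−θ = -0.455189;  (v·dt/L) = 11.5000·0.15/1.6 = 1.078125
tan δ = Δθ·L/(v·dt) = -0.422204  →  δ = -0.3995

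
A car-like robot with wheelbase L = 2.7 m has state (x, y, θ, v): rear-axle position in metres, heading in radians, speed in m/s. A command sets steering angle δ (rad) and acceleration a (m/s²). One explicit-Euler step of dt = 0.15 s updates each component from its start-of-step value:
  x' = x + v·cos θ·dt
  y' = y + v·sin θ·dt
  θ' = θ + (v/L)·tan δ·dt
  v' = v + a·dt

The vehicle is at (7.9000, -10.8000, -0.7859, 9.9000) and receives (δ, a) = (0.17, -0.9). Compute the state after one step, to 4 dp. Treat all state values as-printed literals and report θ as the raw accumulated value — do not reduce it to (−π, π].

x' = 7.9000 + 9.9000·cos(-0.7859)·0.15 = 8.9495
y' = -10.8000 + 9.9000·sin(-0.7859)·0.15 = -11.8506
θ' = -0.7859 + (9.9000/2.7)·tan(0.17)·0.15 = -0.6915
v' = 9.9000 − 0.9000·0.15 = 9.7650

(8.9495, -11.8506, -0.6915, 9.7650)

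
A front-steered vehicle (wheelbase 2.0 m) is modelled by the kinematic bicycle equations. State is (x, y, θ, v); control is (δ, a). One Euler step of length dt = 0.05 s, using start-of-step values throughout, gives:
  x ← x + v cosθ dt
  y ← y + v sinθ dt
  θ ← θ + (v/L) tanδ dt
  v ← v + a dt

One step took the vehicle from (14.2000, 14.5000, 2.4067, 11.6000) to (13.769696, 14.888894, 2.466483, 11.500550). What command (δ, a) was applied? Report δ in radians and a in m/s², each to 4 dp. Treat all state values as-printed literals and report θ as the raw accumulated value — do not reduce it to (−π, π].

δ = 0.2033, a = -1.9890

a = (v'−v)/dt = (-0.099450)/0.05 = -1.9890
Δθ = θ'−θ = 0.059783;  (v·dt/L) = 11.6000·0.05/2.0 = 0.290000
tan δ = Δθ·L/(v·dt) = 0.206148  →  δ = 0.2033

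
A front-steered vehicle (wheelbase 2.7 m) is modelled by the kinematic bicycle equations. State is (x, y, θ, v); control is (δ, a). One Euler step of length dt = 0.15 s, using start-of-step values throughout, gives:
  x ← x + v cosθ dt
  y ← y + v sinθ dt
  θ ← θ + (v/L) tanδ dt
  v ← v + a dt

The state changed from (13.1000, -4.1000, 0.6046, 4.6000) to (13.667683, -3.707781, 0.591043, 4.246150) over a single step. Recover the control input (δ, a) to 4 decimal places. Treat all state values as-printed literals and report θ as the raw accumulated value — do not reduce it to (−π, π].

δ = -0.0530, a = -2.3590

a = (v'−v)/dt = (-0.353850)/0.15 = -2.3590
Δθ = θ'−θ = -0.013557;  (v·dt/L) = 4.6000·0.15/2.7 = 0.255556
tan δ = Δθ·L/(v·dt) = -0.053049  →  δ = -0.0530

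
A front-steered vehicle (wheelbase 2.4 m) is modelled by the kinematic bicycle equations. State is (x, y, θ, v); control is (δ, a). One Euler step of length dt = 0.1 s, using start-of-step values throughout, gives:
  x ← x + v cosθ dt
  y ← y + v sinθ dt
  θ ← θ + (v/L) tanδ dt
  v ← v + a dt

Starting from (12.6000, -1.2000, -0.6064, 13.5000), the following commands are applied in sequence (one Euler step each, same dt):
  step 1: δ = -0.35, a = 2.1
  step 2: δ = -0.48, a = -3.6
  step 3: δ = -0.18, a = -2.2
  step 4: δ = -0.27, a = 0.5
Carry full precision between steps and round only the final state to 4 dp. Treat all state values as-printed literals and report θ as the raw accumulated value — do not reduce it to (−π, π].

after step 1 (δ=-0.35, a=2.1): (13.709302, -1.969383, -0.811729, 13.710000)
after step 2 (δ=-0.48, a=-3.6): (14.652886, -2.964013, -1.109127, 13.350000)
after step 3 (δ=-0.18, a=-2.2): (15.247553, -4.159252, -1.210348, 13.130000)
after step 4 (δ=-0.27, a=0.5): (15.710639, -5.387877, -1.361758, 13.180000)

(15.7106, -5.3879, -1.3618, 13.1800)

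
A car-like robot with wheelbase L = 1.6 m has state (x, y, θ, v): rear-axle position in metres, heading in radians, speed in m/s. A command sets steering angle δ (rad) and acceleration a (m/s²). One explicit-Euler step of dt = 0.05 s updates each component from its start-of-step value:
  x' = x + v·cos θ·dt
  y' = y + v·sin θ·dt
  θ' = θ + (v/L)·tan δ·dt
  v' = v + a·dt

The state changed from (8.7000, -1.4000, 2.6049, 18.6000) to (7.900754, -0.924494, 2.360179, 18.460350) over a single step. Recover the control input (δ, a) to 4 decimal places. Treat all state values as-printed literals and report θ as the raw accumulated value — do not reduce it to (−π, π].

a = (v'−v)/dt = (-0.139650)/0.05 = -2.7930
Δθ = θ'−θ = -0.244721;  (v·dt/L) = 18.6000·0.05/1.6 = 0.581250
tan δ = Δθ·L/(v·dt) = -0.421025  →  δ = -0.3985

δ = -0.3985, a = -2.7930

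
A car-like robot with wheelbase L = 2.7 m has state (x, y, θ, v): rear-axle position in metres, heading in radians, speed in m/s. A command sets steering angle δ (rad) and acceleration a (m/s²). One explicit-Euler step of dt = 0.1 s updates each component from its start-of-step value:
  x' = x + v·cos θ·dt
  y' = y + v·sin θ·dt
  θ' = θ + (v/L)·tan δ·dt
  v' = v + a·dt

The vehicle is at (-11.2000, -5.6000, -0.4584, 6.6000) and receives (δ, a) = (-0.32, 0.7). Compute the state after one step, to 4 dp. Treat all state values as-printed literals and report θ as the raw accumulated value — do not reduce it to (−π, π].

x' = -11.2000 + 6.6000·cos(-0.4584)·0.1 = -10.6081
y' = -5.6000 + 6.6000·sin(-0.4584)·0.1 = -5.8921
θ' = -0.4584 + (6.6000/2.7)·tan(-0.32)·0.1 = -0.5394
v' = 6.6000 + 0.7000·0.1 = 6.6700

(-10.6081, -5.8921, -0.5394, 6.6700)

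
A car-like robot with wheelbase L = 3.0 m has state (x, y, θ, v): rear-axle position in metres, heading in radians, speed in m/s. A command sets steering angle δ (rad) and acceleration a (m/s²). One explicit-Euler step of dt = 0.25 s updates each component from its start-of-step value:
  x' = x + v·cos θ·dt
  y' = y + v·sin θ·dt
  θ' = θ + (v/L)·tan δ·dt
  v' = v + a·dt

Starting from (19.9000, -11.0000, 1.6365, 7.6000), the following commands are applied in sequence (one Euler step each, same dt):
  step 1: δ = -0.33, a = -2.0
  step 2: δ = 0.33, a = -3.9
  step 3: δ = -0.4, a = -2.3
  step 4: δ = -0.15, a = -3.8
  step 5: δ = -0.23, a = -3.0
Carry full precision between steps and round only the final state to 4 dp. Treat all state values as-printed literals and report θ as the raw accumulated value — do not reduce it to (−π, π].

(20.4579, -3.3327, 1.2468, 3.8500)

after step 1 (δ=-0.33, a=-2.0): (19.775253, -9.104100, 1.419568, 7.100000)
after step 2 (δ=0.33, a=-3.9): (20.042662, -7.349358, 1.622228, 6.125000)
after step 3 (δ=-0.4, a=-2.3): (19.963942, -5.820133, 1.406427, 5.550000)
after step 4 (δ=-0.15, a=-3.8): (20.190978, -4.451334, 1.336527, 4.600000)
after step 5 (δ=-0.23, a=-3.0): (20.457930, -3.332747, 1.246772, 3.850000)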